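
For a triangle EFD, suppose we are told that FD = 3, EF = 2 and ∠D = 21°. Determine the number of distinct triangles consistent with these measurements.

FD·sin D = 3·sin(21°) ≈ 1.075.
Since FD sin D < EF < FD (1.075 < 2 < 3), two triangles exist.

2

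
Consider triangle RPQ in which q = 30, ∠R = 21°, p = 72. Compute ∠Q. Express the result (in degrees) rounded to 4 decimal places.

∠Q ≈ 13.7329°

By the law of cosines, r² = p² + q² − 2·p·q·cos R = 2050.9, so r ≈ 45.287.
Law of cosines again: cos Q = (r² + p² − q²)/(2·r·p) ≈ 0.97141, so ∠Q ≈ 13.73°.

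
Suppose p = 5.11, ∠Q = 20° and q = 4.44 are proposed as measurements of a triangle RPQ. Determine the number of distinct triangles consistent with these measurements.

p·sin Q = 5.11·sin(20°) ≈ 1.748.
Since p sin Q < q < p (1.748 < 4.44 < 5.11), two triangles exist.

2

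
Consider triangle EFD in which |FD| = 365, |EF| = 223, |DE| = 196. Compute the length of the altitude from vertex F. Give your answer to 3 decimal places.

191.060

Semiperimeter s = (365 + 196 + 223)/2 = 392.
Heron's formula: area = √(392·27·196·169) ≈ 18724.
The altitude from F has length 2·area/|DE| ≈ 191.06.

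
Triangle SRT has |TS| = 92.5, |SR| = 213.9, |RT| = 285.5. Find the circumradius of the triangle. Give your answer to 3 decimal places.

196.546

By the law of cosines, cos S = (|TS|² + |SR|² − |RT|²) / (2·|TS|·|SR|) ≈ -0.68738, so ∠S ≈ 133.42°.
Circumradius = |RT|/(2 sin S) ≈ 196.55.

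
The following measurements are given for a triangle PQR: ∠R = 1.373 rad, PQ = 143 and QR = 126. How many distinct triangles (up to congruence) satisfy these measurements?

QR·sin R = 126·sin(1.373 rad) ≈ 123.5.
Since PQ ≥ QR, exactly one triangle exists.

1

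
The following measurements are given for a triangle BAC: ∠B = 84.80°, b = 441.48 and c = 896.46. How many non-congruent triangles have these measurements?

c·sin B = 896.46·sin(84.80°) ≈ 892.8.
Since b = 441.48 < 892.8 = c sin B, no triangle exists.

0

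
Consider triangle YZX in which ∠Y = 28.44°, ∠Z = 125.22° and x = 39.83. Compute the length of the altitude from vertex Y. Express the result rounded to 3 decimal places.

The third angle is ∠X = 180° − ∠Y − ∠Z = 26.34°.
Law of sines: y = x·sin Y/sin X ≈ 42.751.
Law of sines: z = x·sin Z/sin X ≈ 73.336.
Area = ½·x·y·sin Z ≈ 695.54.
The altitude from Y has length 2·area/y ≈ 32.539.

32.539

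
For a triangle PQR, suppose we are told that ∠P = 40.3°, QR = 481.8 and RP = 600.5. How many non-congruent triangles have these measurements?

2

RP·sin P = 600.5·sin(40.3°) ≈ 388.4.
Since RP sin P < QR < RP (388.4 < 481.8 < 600.5), two triangles exist.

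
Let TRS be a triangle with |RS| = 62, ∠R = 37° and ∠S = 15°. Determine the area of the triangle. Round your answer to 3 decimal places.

area ≈ 379.910

The third angle is ∠T = 180° − ∠R − ∠S = 128.00°.
Law of sines: |ST| = |RS|·sin R/sin T ≈ 47.35.
Law of sines: |TR| = |RS|·sin S/sin T ≈ 20.364.
Area = ½·|RS|·|ST|·sin S ≈ 379.91.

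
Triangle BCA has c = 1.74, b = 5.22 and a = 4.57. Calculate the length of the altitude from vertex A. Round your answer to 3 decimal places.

Semiperimeter s = (5.22 + 1.74 + 4.57)/2 = 5.765.
Heron's formula: area = √(5.765·0.545·4.025·1.195) ≈ 3.8874.
The altitude from A has length 2·area/a ≈ 1.7013.

h_A ≈ 1.701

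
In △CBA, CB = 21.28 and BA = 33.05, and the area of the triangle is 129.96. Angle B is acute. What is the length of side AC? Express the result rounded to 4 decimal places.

15.4310

From area = ½·CB·BA·sin B, we get sin B = 2·area/(CB·BA) ≈ 0.36957.
Taking the acute solution, ∠B ≈ 21.69°.
Law of cosines then gives AC ≈ 15.431.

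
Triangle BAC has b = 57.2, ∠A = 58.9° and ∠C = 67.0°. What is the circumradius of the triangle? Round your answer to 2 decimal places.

R ≈ 35.31

The third angle is ∠B = 180° − ∠A − ∠C = 54.10°.
Law of sines: a = b·sin A/sin B ≈ 60.464.
Law of sines: c = b·sin C/sin B ≈ 65.
Circumradius = b/(2 sin B) ≈ 35.307.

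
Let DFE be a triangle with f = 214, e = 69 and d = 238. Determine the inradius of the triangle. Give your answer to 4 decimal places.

Semiperimeter s = (238 + 214 + 69)/2 = 260.5.
Heron's formula: area = √(260.5·22.5·46.5·191.5) ≈ 7224.5.
Inradius = area/s = 7224.5/260.5 ≈ 27.733.

27.7331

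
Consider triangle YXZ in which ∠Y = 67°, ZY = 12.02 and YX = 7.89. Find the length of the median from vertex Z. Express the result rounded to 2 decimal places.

By the law of cosines, XZ² = ZY² + YX² − 2·ZY·YX·cos Y = 132.62, so XZ ≈ 11.516.
Median from Z: ½√(2·XZ² + 2·ZY² − YX²) ≈ 11.09.

m_Z ≈ 11.09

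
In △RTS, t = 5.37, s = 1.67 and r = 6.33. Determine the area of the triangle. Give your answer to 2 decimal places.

area ≈ 3.96

Semiperimeter p = (6.33 + 5.37 + 1.67)/2 = 6.685.
Heron's formula: area = √(6.685·0.355·1.315·5.015) ≈ 3.9561.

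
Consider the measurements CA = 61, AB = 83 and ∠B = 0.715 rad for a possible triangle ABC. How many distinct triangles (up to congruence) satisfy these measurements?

AB·sin B = 83·sin(0.715 rad) ≈ 54.42.
Since AB sin B < CA < AB (54.42 < 61 < 83), two triangles exist.

2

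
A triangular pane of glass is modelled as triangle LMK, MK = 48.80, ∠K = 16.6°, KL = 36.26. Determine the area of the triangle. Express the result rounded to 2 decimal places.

Area = ½·MK·KL·sin K ≈ 252.76.

area ≈ 252.76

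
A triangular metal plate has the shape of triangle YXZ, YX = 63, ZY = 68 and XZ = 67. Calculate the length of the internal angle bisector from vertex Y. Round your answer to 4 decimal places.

56.2440

By the law of cosines, cos Y = (ZY² + YX² − XZ²) / (2·ZY·YX) ≈ 0.47899, so ∠Y ≈ 61.38°.
The bisector from Y has length 2·ZY·YX·cos(∠Y/2)/(ZY+YX) ≈ 56.244.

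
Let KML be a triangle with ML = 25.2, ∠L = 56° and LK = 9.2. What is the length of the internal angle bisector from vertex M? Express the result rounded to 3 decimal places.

By the law of cosines, KM² = ML² + LK² − 2·ML·LK·cos L = 460.39, so KM ≈ 21.457.
Law of cosines again: cos M = (KM² + ML² − LK²)/(2·KM·ML) ≈ 0.93469, so ∠M ≈ 20.82°.
The bisector from M has length 2·KM·ML·cos(∠M/2)/(KM+ML) ≈ 22.797.

22.797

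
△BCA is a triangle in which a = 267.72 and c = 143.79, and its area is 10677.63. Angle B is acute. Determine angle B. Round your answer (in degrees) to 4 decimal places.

33.6933

From area = ½·c·a·sin B, we get sin B = 2·area/(c·a) ≈ 0.55475.
Taking the acute solution, ∠B ≈ 33.69°.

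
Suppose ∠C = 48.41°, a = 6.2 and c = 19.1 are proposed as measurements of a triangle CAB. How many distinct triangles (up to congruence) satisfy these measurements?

1

a·sin C = 6.2·sin(48.41°) ≈ 4.637.
Since c ≥ a, exactly one triangle exists.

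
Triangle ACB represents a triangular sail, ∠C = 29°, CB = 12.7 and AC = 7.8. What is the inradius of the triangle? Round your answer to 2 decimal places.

By the law of cosines, BA² = AC² + CB² − 2·AC·CB·cos C = 48.85, so BA ≈ 6.9893.
Area = ½·AC·CB·sin C ≈ 24.013.
Semiperimeter s = (12.7+6.9893+7.8)/2 = 13.745.
Inradius = area/s = 24.013/13.745 ≈ 1.7471.

1.75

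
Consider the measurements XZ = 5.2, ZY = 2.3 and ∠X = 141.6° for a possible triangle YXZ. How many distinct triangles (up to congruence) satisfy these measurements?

0

XZ·sin X = 5.2·sin(141.6°) ≈ 3.23.
Since ∠X is not acute, a triangle exists only if ZY > XZ; here ZY ≤ XZ, so there is no triangle.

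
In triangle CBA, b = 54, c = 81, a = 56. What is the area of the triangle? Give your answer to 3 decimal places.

area ≈ 1506.636

Semiperimeter s = (81 + 54 + 56)/2 = 95.5.
Heron's formula: area = √(95.5·14.5·41.5·39.5) ≈ 1506.6.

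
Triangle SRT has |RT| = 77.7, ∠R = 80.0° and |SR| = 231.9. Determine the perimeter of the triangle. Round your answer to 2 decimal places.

541.02

By the law of cosines, |TS|² = |SR|² + |RT|² − 2·|SR|·|RT|·cos R = 53557, so |TS| ≈ 231.42.
Semiperimeter s = (77.7+231.42+231.9)/2 = 270.51.
Perimeter = 77.7 + 231.42 + 231.9 = 541.02.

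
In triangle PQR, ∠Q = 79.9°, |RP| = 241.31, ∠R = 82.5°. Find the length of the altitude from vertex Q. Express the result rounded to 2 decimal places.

73.48

The third angle is ∠P = 180° − ∠Q − ∠R = 17.60°.
Law of sines: |QR| = |RP|·sin P/sin Q ≈ 74.113.
Law of sines: |PQ| = |RP|·sin R/sin Q ≈ 243.01.
Area = ½·|RP|·|QR|·sin R ≈ 8865.7.
The altitude from Q has length 2·area/|RP| ≈ 73.479.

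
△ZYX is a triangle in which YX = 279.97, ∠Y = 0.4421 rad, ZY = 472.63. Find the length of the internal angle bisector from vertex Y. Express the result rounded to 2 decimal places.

343.08

By the law of cosines, XZ² = ZY² + YX² − 2·ZY·YX·cos Y = 62562, so XZ ≈ 250.12.
The bisector from Y has length 2·ZY·YX·cos(∠Y/2)/(ZY+YX) ≈ 343.08.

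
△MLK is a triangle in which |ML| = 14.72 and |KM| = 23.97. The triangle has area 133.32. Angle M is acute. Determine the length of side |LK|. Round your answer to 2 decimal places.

18.14

From area = ½·|KM|·|ML|·sin M, we get sin M = 2·area/(|KM|·|ML|) ≈ 0.75570.
Taking the acute solution, ∠M ≈ 49.09°.
Law of cosines then gives |LK| ≈ 18.141.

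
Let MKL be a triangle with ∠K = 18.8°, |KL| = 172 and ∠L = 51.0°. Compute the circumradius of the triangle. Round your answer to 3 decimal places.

The third angle is ∠M = 180° − ∠K − ∠L = 110.20°.
Law of sines: |LM| = |KL|·sin K/sin M ≈ 59.062.
Law of sines: |MK| = |KL|·sin L/sin M ≈ 142.43.
Circumradius = |KL|/(2 sin M) ≈ 91.636.

91.636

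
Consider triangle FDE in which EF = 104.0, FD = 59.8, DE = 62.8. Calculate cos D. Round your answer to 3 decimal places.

cos D ≈ -0.439

By the law of cosines, cos D = (FD² + DE² − EF²) / (2·FD·DE) ≈ -0.43885, so ∠D ≈ 116.03°.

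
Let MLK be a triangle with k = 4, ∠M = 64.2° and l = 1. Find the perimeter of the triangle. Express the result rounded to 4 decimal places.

perimeter ≈ 8.6767

By the law of cosines, m² = l² + k² − 2·l·k·cos M = 13.518, so m ≈ 3.6767.
Semiperimeter s = (3.6767+1+4)/2 = 4.3384.
Perimeter = 3.6767 + 1 + 4 = 8.6767.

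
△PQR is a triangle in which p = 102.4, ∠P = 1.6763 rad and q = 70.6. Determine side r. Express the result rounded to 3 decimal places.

Law of sines: sin Q = q·sin P/p ≈ 0.68562.
Since p ≥ q, only the acute value applies: ∠Q ≈ 0.7555 rad.
Then ∠R = π − ∠P − ∠Q ≈ 0.7098 rad.
Law of sines gives r = p·sin R/sin P ≈ 67.108.

67.108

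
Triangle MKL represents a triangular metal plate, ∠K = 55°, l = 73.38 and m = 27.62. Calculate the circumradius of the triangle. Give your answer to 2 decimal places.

R ≈ 37.74

By the law of cosines, k² = l² + m² − 2·l·m·cos K = 3822.5, so k ≈ 61.826.
Area = ½·l·m·sin K ≈ 830.11.
Circumradius = k/(2 sin K) ≈ 37.738.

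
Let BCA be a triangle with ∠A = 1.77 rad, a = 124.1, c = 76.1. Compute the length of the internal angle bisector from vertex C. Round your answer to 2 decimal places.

Law of sines: sin C = c·sin A/a ≈ 0.60109.
Since a ≥ c, only the acute value applies: ∠C ≈ 0.645 rad.
Then ∠B = π − ∠A − ∠C ≈ 0.727 rad.
Law of sines gives b = a·sin B/sin A ≈ 84.119.
The bisector from C has length 2·a·b·cos(∠C/2)/(a+b) ≈ 95.104.

t_C ≈ 95.10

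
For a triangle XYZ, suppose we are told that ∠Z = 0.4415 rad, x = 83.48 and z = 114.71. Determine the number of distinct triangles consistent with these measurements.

x·sin Z = 83.48·sin(0.4415 rad) ≈ 35.67.
Since z ≥ x, exactly one triangle exists.

1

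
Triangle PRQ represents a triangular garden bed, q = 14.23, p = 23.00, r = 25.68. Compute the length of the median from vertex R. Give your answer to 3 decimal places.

m_R ≈ 14.173

Median from R: ½√(2·q² + 2·p² − r²) ≈ 14.173.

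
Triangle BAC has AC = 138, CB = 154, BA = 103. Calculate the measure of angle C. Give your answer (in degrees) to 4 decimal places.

By the law of cosines, cos C = (AC² + CB² − BA²) / (2·AC·CB) ≈ 0.75642, so ∠C ≈ 40.85°.

∠C ≈ 40.8501°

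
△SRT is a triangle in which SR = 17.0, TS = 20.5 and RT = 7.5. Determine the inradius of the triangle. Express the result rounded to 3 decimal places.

2.708

Semiperimeter s = (7.5 + 20.5 + 17)/2 = 22.5.
Heron's formula: area = √(22.5·15·2·5.5) ≈ 60.93.
Inradius = area/s = 60.93/22.5 ≈ 2.708.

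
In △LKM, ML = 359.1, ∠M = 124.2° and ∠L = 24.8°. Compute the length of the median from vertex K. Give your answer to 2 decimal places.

The third angle is ∠K = 180° − ∠M − ∠L = 31.00°.
Law of sines: KM = ML·sin L/sin K ≈ 292.45.
Law of sines: LK = ML·sin M/sin K ≈ 576.67.
Median from K: ½√(2·LK² + 2·KM² − ML²) ≈ 420.47.

m_K ≈ 420.47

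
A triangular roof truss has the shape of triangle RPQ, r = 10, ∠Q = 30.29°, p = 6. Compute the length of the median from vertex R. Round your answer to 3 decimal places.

3.032

By the law of cosines, q² = r² + p² − 2·r·p·cos Q = 32.382, so q ≈ 5.6905.
Median from R: ½√(2·p² + 2·q² − r²) ≈ 3.0317.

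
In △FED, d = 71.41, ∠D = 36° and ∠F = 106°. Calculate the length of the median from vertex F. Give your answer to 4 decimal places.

m_F ≈ 44.0155

The third angle is ∠E = 180° − ∠D − ∠F = 38.00°.
Law of sines: f = d·sin F/sin D ≈ 116.78.
Law of sines: e = d·sin E/sin D ≈ 74.797.
Median from F: ½√(2·e² + 2·d² − f²) ≈ 44.015.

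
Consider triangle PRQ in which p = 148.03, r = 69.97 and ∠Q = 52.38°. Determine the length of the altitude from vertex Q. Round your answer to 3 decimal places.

By the law of cosines, q² = p² + r² − 2·p·r·cos Q = 14164, so q ≈ 119.01.
Area = ½·p·r·sin Q ≈ 4102.
The altitude from Q has length 2·area/q ≈ 68.935.

68.935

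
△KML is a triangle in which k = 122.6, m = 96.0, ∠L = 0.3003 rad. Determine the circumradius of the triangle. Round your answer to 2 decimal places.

By the law of cosines, l² = k² + m² − 2·k·m·cos L = 1761, so l ≈ 41.964.
Area = ½·k·m·sin L ≈ 1740.8.
Circumradius = l/(2 sin L) ≈ 70.932.

R ≈ 70.93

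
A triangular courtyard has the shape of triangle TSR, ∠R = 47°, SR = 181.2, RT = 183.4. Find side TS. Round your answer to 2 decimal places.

By the law of cosines, TS² = SR² + RT² − 2·SR·RT·cos R = 21141, so TS ≈ 145.4.

145.40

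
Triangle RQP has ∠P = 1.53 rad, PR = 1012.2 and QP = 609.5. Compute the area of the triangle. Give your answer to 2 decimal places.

Area = ½·QP·PR·sin P ≈ 3.0821e+05.

308211.29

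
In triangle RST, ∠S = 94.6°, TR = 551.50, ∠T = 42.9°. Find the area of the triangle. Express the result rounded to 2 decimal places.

The third angle is ∠R = 180° − ∠S − ∠T = 42.50°.
Law of sines: ST = TR·sin R/sin S ≈ 373.79.
Law of sines: RS = TR·sin T/sin S ≈ 376.63.
Area = ½·TR·ST·sin T ≈ 70164.

70164.05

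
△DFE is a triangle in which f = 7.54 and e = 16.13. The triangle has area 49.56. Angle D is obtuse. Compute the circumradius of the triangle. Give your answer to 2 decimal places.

From area = ½·f·e·sin D, we get sin D = 2·area/(f·e) ≈ 0.81500.
Taking the obtuse solution, ∠D ≈ 125.41°.
Law of cosines then gives d ≈ 21.4.
Circumradius = d/(2 sin D) ≈ 13.129.

R ≈ 13.13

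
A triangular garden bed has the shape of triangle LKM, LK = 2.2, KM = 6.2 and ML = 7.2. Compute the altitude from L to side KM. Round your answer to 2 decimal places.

2.09

Semiperimeter s = (6.2 + 7.2 + 2.2)/2 = 7.8.
Heron's formula: area = √(7.8·1.6·0.6·5.6) ≈ 6.4756.
The altitude from L has length 2·area/KM ≈ 2.0889.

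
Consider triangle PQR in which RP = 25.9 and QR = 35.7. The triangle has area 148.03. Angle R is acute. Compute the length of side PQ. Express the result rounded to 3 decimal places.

13.907

From area = ½·QR·RP·sin R, we get sin R = 2·area/(QR·RP) ≈ 0.32019.
Taking the acute solution, ∠R ≈ 18.67°.
Law of cosines then gives PQ ≈ 13.907.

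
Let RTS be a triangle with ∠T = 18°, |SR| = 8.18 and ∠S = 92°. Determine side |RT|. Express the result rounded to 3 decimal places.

The third angle is ∠R = 180° − ∠T − ∠S = 70.00°.
Law of sines: |RT| = |SR|·sin S/sin T ≈ 26.455.

26.455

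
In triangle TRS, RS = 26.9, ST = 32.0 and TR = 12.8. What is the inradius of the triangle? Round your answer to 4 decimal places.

Semiperimeter s = (26.9 + 32 + 12.8)/2 = 35.85.
Heron's formula: area = √(35.85·8.95·3.85·23.05) ≈ 168.74.
Inradius = area/s = 168.74/35.85 ≈ 4.7069.

r ≈ 4.7069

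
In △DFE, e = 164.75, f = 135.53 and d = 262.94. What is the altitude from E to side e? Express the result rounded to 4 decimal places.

Semiperimeter s = (262.94 + 135.53 + 164.75)/2 = 281.61.
Heron's formula: area = √(281.61·18.67·146.08·116.86) ≈ 9473.8.
The altitude from E has length 2·area/e ≈ 115.01.

115.0083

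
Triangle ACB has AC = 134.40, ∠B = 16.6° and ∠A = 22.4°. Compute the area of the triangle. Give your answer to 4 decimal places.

The third angle is ∠C = 180° − ∠B − ∠A = 141.00°.
Law of sines: CB = AC·sin A/sin B ≈ 179.27.
Law of sines: BA = AC·sin C/sin B ≈ 296.06.
Area = ½·AC·CB·sin C ≈ 7581.5.

7581.4623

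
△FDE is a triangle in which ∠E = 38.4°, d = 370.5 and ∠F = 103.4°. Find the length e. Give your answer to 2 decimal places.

372.14

The third angle is ∠D = 180° − ∠E − ∠F = 38.20°.
Law of sines: e = d·sin E/sin D ≈ 372.14.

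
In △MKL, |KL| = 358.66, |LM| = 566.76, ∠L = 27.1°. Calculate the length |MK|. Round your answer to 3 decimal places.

296.546

By the law of cosines, |MK|² = |KL|² + |LM|² − 2·|KL|·|LM|·cos L = 87939, so |MK| ≈ 296.55.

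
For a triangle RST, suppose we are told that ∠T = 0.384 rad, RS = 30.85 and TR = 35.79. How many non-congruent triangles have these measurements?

TR·sin T = 35.79·sin(0.384 rad) ≈ 13.41.
Since TR sin T < RS < TR (13.41 < 30.85 < 35.79), two triangles exist.

2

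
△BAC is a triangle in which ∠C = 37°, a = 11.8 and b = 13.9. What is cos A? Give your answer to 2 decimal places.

By the law of cosines, c² = b² + a² − 2·b·a·cos C = 70.466, so c ≈ 8.3944.
Law of cosines again: cos A = (c² + b² − a²)/(2·c·b) ≈ 0.53323, so ∠A ≈ 57.78°.

cos A ≈ 0.53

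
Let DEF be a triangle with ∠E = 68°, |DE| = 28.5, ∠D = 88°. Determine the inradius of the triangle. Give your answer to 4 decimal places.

The third angle is ∠F = 180° − ∠D − ∠E = 24.00°.
Law of sines: |EF| = |DE|·sin D/sin F ≈ 70.027.
Law of sines: |FD| = |DE|·sin E/sin F ≈ 64.968.
Area = ½·|DE|·|EF|·sin E ≈ 925.23.
Semiperimeter s = (70.027+64.968+28.5)/2 = 81.747.
Inradius = area/s = 925.23/81.747 ≈ 11.318.

r ≈ 11.3181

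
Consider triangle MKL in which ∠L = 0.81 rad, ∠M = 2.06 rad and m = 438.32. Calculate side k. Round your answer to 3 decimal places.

133.211

The third angle is ∠K = π − ∠L − ∠M = 0.272 rad.
Law of sines: k = m·sin K/sin M ≈ 133.21.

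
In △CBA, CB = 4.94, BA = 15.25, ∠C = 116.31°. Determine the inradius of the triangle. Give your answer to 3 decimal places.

1.685

Law of sines: sin A = CB·sin C/BA ≈ 0.29038.
Since BA ≥ CB, only the acute value applies: ∠A ≈ 16.88°.
Then ∠B = 180° − ∠C − ∠A ≈ 46.81°.
Law of sines gives AC = BA·sin B/sin C ≈ 12.403.
Area = ½·BA·CB·sin B ≈ 27.463.
Semiperimeter s = (15.25+12.403+4.94)/2 = 16.297.
Inradius = area/s = 27.463/16.297 ≈ 1.6852.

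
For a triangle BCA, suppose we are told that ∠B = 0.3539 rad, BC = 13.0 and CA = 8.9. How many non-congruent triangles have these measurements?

BC·sin B = 13.0·sin(0.3539 rad) ≈ 4.505.
Since BC sin B < CA < BC (4.505 < 8.9 < 13.0), two triangles exist.

2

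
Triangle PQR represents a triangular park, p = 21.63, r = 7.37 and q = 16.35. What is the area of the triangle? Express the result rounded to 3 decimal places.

Semiperimeter s = (21.63 + 16.35 + 7.37)/2 = 22.675.
Heron's formula: area = √(22.675·1.045·6.325·15.305) ≈ 47.894.

47.894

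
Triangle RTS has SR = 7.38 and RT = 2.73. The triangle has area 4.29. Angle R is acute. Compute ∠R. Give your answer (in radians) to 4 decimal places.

0.4399

From area = ½·SR·RT·sin R, we get sin R = 2·area/(SR·RT) ≈ 0.42586.
Taking the acute solution, ∠R ≈ 0.440 rad.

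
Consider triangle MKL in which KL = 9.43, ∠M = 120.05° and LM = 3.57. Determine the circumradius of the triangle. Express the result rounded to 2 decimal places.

R ≈ 5.45

Law of sines: sin K = LM·sin M/KL ≈ 0.32769.
Since KL ≥ LM, only the acute value applies: ∠K ≈ 19.13°.
Then ∠L = 180° − ∠M − ∠K ≈ 40.82°.
Law of sines gives MK = KL·sin L/sin M ≈ 7.1216.
Circumradius = KL/(2 sin M) ≈ 5.4472.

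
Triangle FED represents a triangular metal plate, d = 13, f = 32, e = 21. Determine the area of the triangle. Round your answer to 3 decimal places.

Semiperimeter s = (32 + 21 + 13)/2 = 33.
Heron's formula: area = √(33·1·12·20) ≈ 88.994.

88.994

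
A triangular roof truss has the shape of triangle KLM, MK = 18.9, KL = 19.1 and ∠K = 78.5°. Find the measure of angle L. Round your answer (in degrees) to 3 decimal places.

∠L ≈ 50.381°

By the law of cosines, LM² = MK² + KL² − 2·MK·KL·cos K = 578.08, so LM ≈ 24.043.
Law of cosines again: cos L = (KL² + LM² − MK²)/(2·KL·LM) ≈ 0.63768, so ∠L ≈ 50.38°.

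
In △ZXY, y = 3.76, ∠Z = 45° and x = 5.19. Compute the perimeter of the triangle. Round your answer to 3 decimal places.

perimeter ≈ 12.621

By the law of cosines, z² = x² + y² − 2·x·y·cos Z = 13.476, so z ≈ 3.671.
Semiperimeter s = (3.671+5.19+3.76)/2 = 6.3105.
Perimeter = 3.671 + 5.19 + 3.76 = 12.621.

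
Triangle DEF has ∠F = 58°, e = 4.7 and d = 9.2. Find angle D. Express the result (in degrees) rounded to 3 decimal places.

91.287

By the law of cosines, f² = d² + e² − 2·d·e·cos F = 60.903, so f ≈ 7.804.
Law of cosines again: cos D = (e² + f² − d²)/(2·e·f) ≈ -0.02246, so ∠D ≈ 91.29°.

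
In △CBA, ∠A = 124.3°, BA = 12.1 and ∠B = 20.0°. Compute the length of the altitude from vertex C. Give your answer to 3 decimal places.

5.859

The third angle is ∠C = 180° − ∠B − ∠A = 35.70°.
Law of sines: AC = BA·sin B/sin C ≈ 7.0919.
Law of sines: CB = BA·sin A/sin C ≈ 17.13.
Area = ½·BA·AC·sin A ≈ 35.445.
The altitude from C has length 2·area/BA ≈ 5.8586.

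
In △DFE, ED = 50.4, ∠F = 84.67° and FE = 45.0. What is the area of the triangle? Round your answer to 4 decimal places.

area ≈ 610.6754

Law of sines: sin D = FE·sin F/ED ≈ 0.88900.
Since ED ≥ FE, only the acute value applies: ∠D ≈ 62.75°.
Then ∠E = 180° − ∠F − ∠D ≈ 32.58°.
Law of sines gives DF = ED·sin E/sin F ≈ 27.259.
Area = ½·ED·FE·sin E ≈ 610.68.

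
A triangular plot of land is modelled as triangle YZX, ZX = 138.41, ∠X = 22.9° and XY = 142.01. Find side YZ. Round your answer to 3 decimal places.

By the law of cosines, YZ² = ZX² + XY² − 2·ZX·XY·cos X = 3111.3, so YZ ≈ 55.779.

55.779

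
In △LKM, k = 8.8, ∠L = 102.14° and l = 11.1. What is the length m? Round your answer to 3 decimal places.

Law of sines: sin K = k·sin L/l ≈ 0.77506.
Since l ≥ k, only the acute value applies: ∠K ≈ 50.81°.
Then ∠M = 180° − ∠L − ∠K ≈ 27.05°.
Law of sines gives m = l·sin M/sin L ≈ 5.1633.

5.163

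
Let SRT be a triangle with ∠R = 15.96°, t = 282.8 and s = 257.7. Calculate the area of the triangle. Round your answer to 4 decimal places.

10019.4329

Area = ½·t·s·sin R ≈ 10019.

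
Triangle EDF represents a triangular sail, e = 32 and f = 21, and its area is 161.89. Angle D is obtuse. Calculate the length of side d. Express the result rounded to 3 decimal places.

51.407

From area = ½·f·e·sin D, we get sin D = 2·area/(f·e) ≈ 0.48182.
Taking the obtuse solution, ∠D ≈ 151.20°.
Law of cosines then gives d ≈ 51.407.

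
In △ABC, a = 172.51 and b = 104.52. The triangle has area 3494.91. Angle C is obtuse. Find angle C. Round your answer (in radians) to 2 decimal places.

From area = ½·a·b·sin C, we get sin C = 2·area/(a·b) ≈ 0.38766.
Taking the obtuse solution, ∠C ≈ 2.743 rad.

∠C ≈ 2.74 rad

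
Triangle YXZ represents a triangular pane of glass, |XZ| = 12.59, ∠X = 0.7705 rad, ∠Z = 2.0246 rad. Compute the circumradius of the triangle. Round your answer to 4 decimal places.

18.5365

The third angle is ∠Y = π − ∠X − ∠Z = 0.3465 rad.
Law of sines: |ZY| = |XZ|·sin X/sin Y ≈ 25.821.
Law of sines: |YX| = |XZ|·sin Z/sin Y ≈ 33.321.
Circumradius = |XZ|/(2 sin Y) ≈ 18.536.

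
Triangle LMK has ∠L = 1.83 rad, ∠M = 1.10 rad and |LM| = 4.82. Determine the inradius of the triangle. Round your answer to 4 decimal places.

2.0080

The third angle is ∠K = π − ∠L − ∠M = 0.212 rad.
Law of sines: |MK| = |LM|·sin L/sin K ≈ 22.184.
Law of sines: |KL| = |LM|·sin M/sin K ≈ 20.454.
Area = ½·|LM|·|MK|·sin M ≈ 47.647.
Semiperimeter s = (22.184+20.454+4.82)/2 = 23.729.
Inradius = area/s = 47.647/23.729 ≈ 2.008.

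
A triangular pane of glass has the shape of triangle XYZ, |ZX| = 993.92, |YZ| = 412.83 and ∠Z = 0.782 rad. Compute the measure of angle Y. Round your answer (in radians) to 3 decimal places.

∠Y ≈ 1.966 rad

By the law of cosines, |XY|² = |YZ|² + |ZX|² − 2·|YZ|·|ZX|·cos Z = 5.7606e+05, so |XY| ≈ 758.98.
Law of cosines again: cos Y = (|XY|² + |YZ|² − |ZX|²)/(2·|XY|·|YZ|) ≈ -0.38520, so ∠Y ≈ 1.966 rad.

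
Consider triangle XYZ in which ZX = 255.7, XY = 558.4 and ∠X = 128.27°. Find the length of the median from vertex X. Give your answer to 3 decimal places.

m_X ≈ 223.787

By the law of cosines, YZ² = ZX² + XY² − 2·ZX·XY·cos X = 5.5406e+05, so YZ ≈ 744.35.
Median from X: ½√(2·ZX² + 2·XY² − YZ²) ≈ 223.79.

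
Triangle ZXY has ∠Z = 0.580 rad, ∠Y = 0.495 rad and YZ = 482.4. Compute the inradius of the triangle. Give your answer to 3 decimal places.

The third angle is ∠X = π − ∠Y − ∠Z = 2.067 rad.
Law of sines: XY = YZ·sin Z/sin X ≈ 300.56.
Law of sines: ZX = YZ·sin Y/sin X ≈ 260.53.
Area = ½·YZ·XY·sin Y ≈ 34437.
Semiperimeter s = (300.56+482.4+260.53)/2 = 521.74.
Inradius = area/s = 34437/521.74 ≈ 66.004.

r ≈ 66.004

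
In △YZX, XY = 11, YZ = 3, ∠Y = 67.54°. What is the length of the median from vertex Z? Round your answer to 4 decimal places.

By the law of cosines, ZX² = XY² + YZ² − 2·XY·YZ·cos Y = 104.79, so ZX ≈ 10.236.
Median from Z: ½√(2·YZ² + 2·ZX² − XY²) ≈ 5.1617.

5.1617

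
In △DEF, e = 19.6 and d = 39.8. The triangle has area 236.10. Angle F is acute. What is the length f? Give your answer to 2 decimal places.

From area = ½·d·e·sin F, we get sin F = 2·area/(d·e) ≈ 0.60532.
Taking the acute solution, ∠F ≈ 37.25°.
Law of cosines then gives f ≈ 26.951.

26.95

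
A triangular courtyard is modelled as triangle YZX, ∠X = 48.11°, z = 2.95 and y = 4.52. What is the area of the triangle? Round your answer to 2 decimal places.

Area = ½·y·z·sin X ≈ 4.9631.

area ≈ 4.96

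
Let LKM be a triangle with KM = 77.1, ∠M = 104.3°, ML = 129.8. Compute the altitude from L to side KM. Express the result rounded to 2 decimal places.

125.78

By the law of cosines, LK² = KM² + ML² − 2·KM·ML·cos M = 27736, so LK ≈ 166.54.
Area = ½·KM·ML·sin M ≈ 4848.8.
The altitude from L has length 2·area/KM ≈ 125.78.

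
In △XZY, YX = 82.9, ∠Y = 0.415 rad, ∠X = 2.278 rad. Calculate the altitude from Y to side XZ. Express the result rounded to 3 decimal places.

The third angle is ∠Z = π − ∠Y − ∠X = 0.449 rad.
Law of sines: ZY = YX·sin X/sin Z ≈ 145.31.
Law of sines: XZ = YX·sin Y/sin Z ≈ 77.069.
Area = ½·YX·ZY·sin Y ≈ 2428.4.
The altitude from Y has length 2·area/XZ ≈ 63.019.

63.019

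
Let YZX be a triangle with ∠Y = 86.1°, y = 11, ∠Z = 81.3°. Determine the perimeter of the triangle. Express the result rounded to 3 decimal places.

The third angle is ∠X = 180° − ∠Y − ∠Z = 12.60°.
Law of sines: z = y·sin Z/sin Y ≈ 10.899.
Law of sines: x = y·sin X/sin Y ≈ 2.4051.
Semiperimeter s = (11+10.899+2.4051)/2 = 12.152.
Perimeter = 11 + 10.899 + 2.4051 = 24.304.

24.304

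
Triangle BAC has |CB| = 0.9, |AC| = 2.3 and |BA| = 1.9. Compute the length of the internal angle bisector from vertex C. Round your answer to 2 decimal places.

By the law of cosines, cos C = (|AC|² + |CB|² − |BA|²) / (2·|AC|·|CB|) ≈ 0.60145, so ∠C ≈ 53.03°.
The bisector from C has length 2·|AC|·|CB|·cos(∠C/2)/(|AC|+|CB|) ≈ 1.1577.

1.16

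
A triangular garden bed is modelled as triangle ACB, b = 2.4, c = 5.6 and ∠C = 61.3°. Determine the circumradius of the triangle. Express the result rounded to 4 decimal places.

3.1922

Law of sines: sin B = b·sin C/c ≈ 0.37592.
Since c ≥ b, only the acute value applies: ∠B ≈ 22.08°.
Then ∠A = 180° − ∠C − ∠B ≈ 96.62°.
Law of sines gives a = c·sin A/sin C ≈ 6.3418.
Circumradius = c/(2 sin C) ≈ 3.1922.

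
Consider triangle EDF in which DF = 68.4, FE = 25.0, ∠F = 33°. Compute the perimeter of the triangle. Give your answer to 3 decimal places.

By the law of cosines, ED² = DF² + FE² − 2·DF·FE·cos F = 2435.3, so ED ≈ 49.349.
Semiperimeter s = (68.4+25+49.349)/2 = 71.374.
Perimeter = 68.4 + 25 + 49.349 = 142.75.

perimeter ≈ 142.749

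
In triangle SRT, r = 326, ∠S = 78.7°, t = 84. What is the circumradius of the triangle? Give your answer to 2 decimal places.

163.32

By the law of cosines, s² = r² + t² − 2·r·t·cos S = 1.026e+05, so s ≈ 320.31.
Area = ½·r·t·sin S ≈ 13427.
Circumradius = s/(2 sin S) ≈ 163.32.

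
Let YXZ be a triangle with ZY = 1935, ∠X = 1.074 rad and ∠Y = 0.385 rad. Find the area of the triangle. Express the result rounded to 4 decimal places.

area ≈ 794777.2368

The third angle is ∠Z = π − ∠Y − ∠X = 1.683 rad.
Law of sines: XZ = ZY·sin Y/sin X ≈ 826.64.
Law of sines: YX = ZY·sin Z/sin X ≈ 2187.3.
Area = ½·ZY·XZ·sin Z ≈ 7.9478e+05.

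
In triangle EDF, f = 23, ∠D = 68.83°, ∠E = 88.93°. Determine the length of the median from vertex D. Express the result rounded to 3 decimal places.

The third angle is ∠F = 180° − ∠E − ∠D = 22.24°.
Law of sines: e = f·sin E/sin F ≈ 60.758.
Law of sines: d = f·sin D/sin F ≈ 56.667.
Median from D: ½√(2·f² + 2·e² − d²) ≈ 36.159.

m_D ≈ 36.159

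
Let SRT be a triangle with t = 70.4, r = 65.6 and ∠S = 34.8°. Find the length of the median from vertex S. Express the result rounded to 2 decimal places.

64.89

By the law of cosines, s² = r² + t² − 2·r·t·cos S = 1675, so s ≈ 40.927.
Median from S: ½√(2·r² + 2·t² − s²) ≈ 64.892.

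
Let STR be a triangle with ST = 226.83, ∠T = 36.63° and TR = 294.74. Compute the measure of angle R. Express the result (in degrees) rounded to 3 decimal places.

50.213

By the law of cosines, RS² = ST² + TR² − 2·ST·TR·cos T = 31019, so RS ≈ 176.12.
Law of cosines again: cos R = (TR² + RS² − ST²)/(2·TR·RS) ≈ 0.63994, so ∠R ≈ 50.21°.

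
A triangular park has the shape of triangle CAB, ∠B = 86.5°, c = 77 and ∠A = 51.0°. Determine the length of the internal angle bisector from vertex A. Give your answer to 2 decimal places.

The third angle is ∠C = 180° − ∠A − ∠B = 42.50°.
Law of sines: a = c·sin A/sin C ≈ 88.575.
Law of sines: b = c·sin B/sin C ≈ 113.76.
The bisector from A has length 2·b·c·cos(∠A/2)/(b+c) ≈ 82.892.

t_A ≈ 82.89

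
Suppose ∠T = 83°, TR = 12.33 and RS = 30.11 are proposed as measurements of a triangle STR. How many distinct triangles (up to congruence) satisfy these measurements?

TR·sin T = 12.33·sin(83°) ≈ 12.24.
Since RS ≥ TR, exactly one triangle exists.

1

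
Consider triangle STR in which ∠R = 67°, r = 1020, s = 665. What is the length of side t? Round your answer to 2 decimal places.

1075.73

Law of sines: sin S = s·sin R/r ≈ 0.60013.
Since r ≥ s, only the acute value applies: ∠S ≈ 36.88°.
Then ∠T = 180° − ∠R − ∠S ≈ 76.12°.
Law of sines gives t = r·sin T/sin R ≈ 1075.7.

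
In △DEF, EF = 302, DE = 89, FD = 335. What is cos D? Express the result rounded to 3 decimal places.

By the law of cosines, cos D = (FD² + DE² − EF²) / (2·FD·DE) ≈ 0.48536, so ∠D ≈ 60.96°.

0.485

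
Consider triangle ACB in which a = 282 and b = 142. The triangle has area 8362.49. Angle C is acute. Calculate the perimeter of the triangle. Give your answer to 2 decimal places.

588.07

From area = ½·b·a·sin C, we get sin C = 2·area/(b·a) ≈ 0.41767.
Taking the acute solution, ∠C ≈ 24.69°.
Law of cosines then gives c ≈ 164.07.
Perimeter = 282 + 164.07 + 142 = 588.07.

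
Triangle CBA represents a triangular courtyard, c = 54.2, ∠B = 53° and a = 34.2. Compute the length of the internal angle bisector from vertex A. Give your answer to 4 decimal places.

45.3751

By the law of cosines, b² = a² + c² − 2·a·c·cos B = 1876.2, so b ≈ 43.315.
Law of cosines again: cos A = (c² + b² − a²)/(2·c·b) ≈ 0.77613, so ∠A ≈ 39.09°.
The bisector from A has length 2·c·b·cos(∠A/2)/(c+b) ≈ 45.375.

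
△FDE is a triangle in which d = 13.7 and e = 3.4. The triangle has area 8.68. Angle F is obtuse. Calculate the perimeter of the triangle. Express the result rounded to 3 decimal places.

34.003

From area = ½·d·e·sin F, we get sin F = 2·area/(d·e) ≈ 0.37269.
Taking the obtuse solution, ∠F ≈ 158.12°.
Law of cosines then gives f ≈ 16.903.
Perimeter = 16.903 + 13.7 + 3.4 = 34.003.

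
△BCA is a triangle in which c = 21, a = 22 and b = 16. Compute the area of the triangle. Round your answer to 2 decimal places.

area ≈ 159.34

Semiperimeter s = (16 + 21 + 22)/2 = 29.5.
Heron's formula: area = √(29.5·13.5·8.5·7.5) ≈ 159.34.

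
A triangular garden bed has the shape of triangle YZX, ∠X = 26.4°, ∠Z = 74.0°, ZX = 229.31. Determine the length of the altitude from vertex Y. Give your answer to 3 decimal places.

99.647

The third angle is ∠Y = 180° − ∠Z − ∠X = 79.60°.
Law of sines: XY = ZX·sin Z/sin Y ≈ 224.11.
Law of sines: YZ = ZX·sin X/sin Y ≈ 103.66.
Area = ½·ZX·XY·sin X ≈ 11425.
The altitude from Y has length 2·area/ZX ≈ 99.647.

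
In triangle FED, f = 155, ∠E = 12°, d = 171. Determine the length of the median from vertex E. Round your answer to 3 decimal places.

m_E ≈ 162.109

By the law of cosines, e² = d² + f² − 2·d·f·cos E = 1414.4, so e ≈ 37.608.
Median from E: ½√(2·d² + 2·f² − e²) ≈ 162.11.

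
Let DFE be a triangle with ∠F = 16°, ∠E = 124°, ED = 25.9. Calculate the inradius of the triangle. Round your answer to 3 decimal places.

The third angle is ∠D = 180° − ∠F − ∠E = 40.00°.
Law of sines: FE = ED·sin D/sin F ≈ 60.399.
Law of sines: DF = ED·sin E/sin F ≈ 77.9.
Area = ½·ED·FE·sin E ≈ 648.45.
Semiperimeter s = (60.399+25.9+77.9)/2 = 82.099.
Inradius = area/s = 648.45/82.099 ≈ 7.8983.

r ≈ 7.898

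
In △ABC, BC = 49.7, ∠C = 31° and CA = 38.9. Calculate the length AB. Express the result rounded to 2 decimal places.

By the law of cosines, AB² = BC² + CA² − 2·BC·CA·cos C = 668.93, so AB ≈ 25.864.

25.86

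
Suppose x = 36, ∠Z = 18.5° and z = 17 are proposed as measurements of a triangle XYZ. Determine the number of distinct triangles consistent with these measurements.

x·sin Z = 36·sin(18.5°) ≈ 11.42.
Since x sin Z < z < x (11.42 < 17 < 36), two triangles exist.

2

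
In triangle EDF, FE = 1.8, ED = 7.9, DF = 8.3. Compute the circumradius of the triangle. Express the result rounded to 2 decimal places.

By the law of cosines, cos E = (FE² + ED² − DF²) / (2·FE·ED) ≈ -0.11392, so ∠E ≈ 1.6850 rad.
Circumradius = DF/(2 sin E) ≈ 4.1772.

4.18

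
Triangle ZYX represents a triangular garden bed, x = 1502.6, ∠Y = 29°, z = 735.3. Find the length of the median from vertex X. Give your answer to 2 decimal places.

372.54

By the law of cosines, y² = x² + z² − 2·x·z·cos Y = 8.6581e+05, so y ≈ 930.49.
Median from X: ½√(2·z² + 2·y² − x²) ≈ 372.54.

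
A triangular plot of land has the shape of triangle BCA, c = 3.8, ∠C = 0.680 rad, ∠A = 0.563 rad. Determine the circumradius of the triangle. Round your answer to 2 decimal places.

The third angle is ∠B = π − ∠C − ∠A = 1.899 rad.
Law of sines: b = c·sin B/sin C ≈ 5.7215.
Law of sines: a = c·sin A/sin C ≈ 3.2255.
Circumradius = c/(2 sin C) ≈ 3.0217.

R ≈ 3.02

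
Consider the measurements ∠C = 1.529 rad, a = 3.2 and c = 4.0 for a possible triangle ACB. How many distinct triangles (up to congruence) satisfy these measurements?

1

a·sin C = 3.2·sin(1.529 rad) ≈ 3.197.
Since c ≥ a, exactly one triangle exists.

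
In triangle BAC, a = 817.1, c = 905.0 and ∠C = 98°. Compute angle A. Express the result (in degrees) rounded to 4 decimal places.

∠A ≈ 63.3913°

Law of sines: sin A = a·sin C/c ≈ 0.89409.
Since c ≥ a, only the acute value applies: ∠A ≈ 63.39°.
Then ∠B = 180° − ∠C − ∠A ≈ 18.61°.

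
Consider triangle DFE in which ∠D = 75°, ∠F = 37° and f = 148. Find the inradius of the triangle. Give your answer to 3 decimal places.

53.127

The third angle is ∠E = 180° − ∠D − ∠F = 68.00°.
Law of sines: d = f·sin D/sin F ≈ 237.54.
Law of sines: e = f·sin E/sin F ≈ 228.02.
Area = ½·f·d·sin E ≈ 16298.
Semiperimeter s = (237.54+148+228.02)/2 = 306.78.
Inradius = area/s = 16298/306.78 ≈ 53.127.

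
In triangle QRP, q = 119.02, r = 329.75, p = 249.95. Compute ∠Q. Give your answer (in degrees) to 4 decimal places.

By the law of cosines, cos Q = (r² + p² − q²) / (2·r·p) ≈ 0.95270, so ∠Q ≈ 17.69°.

∠Q ≈ 17.6935°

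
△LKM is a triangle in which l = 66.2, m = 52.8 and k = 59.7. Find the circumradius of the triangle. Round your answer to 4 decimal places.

R ≈ 34.8440

By the law of cosines, cos L = (k² + m² − l²) / (2·k·m) ≈ 0.31240, so ∠L ≈ 71.80°.
Circumradius = l/(2 sin L) ≈ 34.844.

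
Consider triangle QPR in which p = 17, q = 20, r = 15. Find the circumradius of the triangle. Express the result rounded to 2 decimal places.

By the law of cosines, cos Q = (p² + r² − q²) / (2·p·r) ≈ 0.22353, so ∠Q ≈ 1.345 rad.
Circumradius = q/(2 sin Q) ≈ 10.26.

10.26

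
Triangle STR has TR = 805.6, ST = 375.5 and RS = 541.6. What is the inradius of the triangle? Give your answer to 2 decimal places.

r ≈ 100.27

Semiperimeter s = (805.6 + 541.6 + 375.5)/2 = 861.35.
Heron's formula: area = √(861.35·55.75·319.75·485.85) ≈ 86371.
Inradius = area/s = 86371/861.35 ≈ 100.27.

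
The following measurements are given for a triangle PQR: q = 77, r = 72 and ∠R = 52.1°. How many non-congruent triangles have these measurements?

2

q·sin R = 77·sin(52.1°) ≈ 60.76.
Since q sin R < r < q (60.76 < 72 < 77), two triangles exist.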